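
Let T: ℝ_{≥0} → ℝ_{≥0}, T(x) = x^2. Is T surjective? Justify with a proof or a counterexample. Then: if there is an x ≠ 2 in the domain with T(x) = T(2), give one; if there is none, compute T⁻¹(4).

2

For any y ∈ ℝ_{≥0}, x = y^{1/2} ∈ ℝ_{≥0} gives T(x) = y, so T is surjective.
Since x ↦ x^2 is strictly increasing on ℝ_{≥0}, it is injective there, so no x ≠ 2 in the domain has T(x) = T(2). We therefore compute T⁻¹(4) = 4^{1/2} = 2 (indeed 2^2 = 4).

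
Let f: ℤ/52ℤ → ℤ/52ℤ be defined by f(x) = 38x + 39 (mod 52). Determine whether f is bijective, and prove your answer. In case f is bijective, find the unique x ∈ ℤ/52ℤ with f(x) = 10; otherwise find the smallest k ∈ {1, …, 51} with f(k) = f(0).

We have gcd(38, 52) = 2 > 1. Taking x_1 = 0 and x_2 = 26: f(0) = 39 and f(26) = 38·26 + 39 = 1027 ≡ 39 (mod 52).
So f(0) = f(26) while 0 ≠ 26, so f is not injective, hence not bijective.
Since f is not bijective, we find the least positive k with f(k) = f(0): this means 38k ≡ 0 (mod 52), i.e. 52 ∣ 38k. Since gcd(38, 52) = 2, dividing through by 2 this holds exactly when 26 ∣ 19k, and as gcd(19, 26) = 1, exactly when 26 ∣ k.
The smallest positive such k is 26.

26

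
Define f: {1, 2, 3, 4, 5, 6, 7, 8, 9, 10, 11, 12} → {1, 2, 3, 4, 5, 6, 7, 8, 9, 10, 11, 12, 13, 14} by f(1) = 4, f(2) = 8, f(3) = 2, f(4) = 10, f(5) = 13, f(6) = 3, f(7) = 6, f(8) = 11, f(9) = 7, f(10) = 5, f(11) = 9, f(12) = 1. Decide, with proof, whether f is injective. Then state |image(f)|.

12

The values f(1), …, f(12) are 4, 8, 2, 10, 13, 3, 6, 11, 7, 5, 9, 1 — all distinct.
So f(x_1) = f(x_2) only when x_1 = x_2, and f is injective.
The image of f is {1, 2, 3, 4, 5, 6, 7, 8, 9, 10, 11, 13}, which has 12 elements.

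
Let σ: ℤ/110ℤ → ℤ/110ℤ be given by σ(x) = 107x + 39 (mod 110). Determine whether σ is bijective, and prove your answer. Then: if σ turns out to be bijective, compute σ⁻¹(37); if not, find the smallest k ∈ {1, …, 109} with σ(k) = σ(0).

Recall: injectivity means: for all s, t in the domain, σ(s) = σ(t) implies s = t.
Suppose σ(s) = σ(t) in ℤ/110ℤ. Then 107s + 39 ≡ 107t + 39 (mod 110), so 107(s − t) ≡ 0 (mod 110).
Since gcd(107, 110) = 1, 107 is invertible modulo 110, so s − t ≡ 0 (mod 110), i.e. s = t.
We now compute 107⁻¹ mod 110 explicitly. Euclid's algorithm: 110 = 1·107 + 3, 107 = 35·3 + 2, 3 = 1·2 + 1; back-substituting gives 1 = 73·107 − 71·110, so 107⁻¹ ≡ 73 (mod 110).
Then y ↦ 73(y − 39) is a two-sided inverse to σ, so every y ∈ ℤ/110ℤ has a preimage.
Therefore σ is bijective.
Since σ is bijective, we compute σ⁻¹(37): solve 107x + 39 ≡ 37 (mod 110), i.e. 107x ≡ 108 (mod 110).
Multiplying by 107⁻¹ = 73 gives x ≡ 73·108 = 7884 = 71·110 + 74 ≡ 74 (mod 110).
Check: σ(74) = 107·74 + 39 = 7957 = 72·110 + 37 ≡ 37 (mod 110).

74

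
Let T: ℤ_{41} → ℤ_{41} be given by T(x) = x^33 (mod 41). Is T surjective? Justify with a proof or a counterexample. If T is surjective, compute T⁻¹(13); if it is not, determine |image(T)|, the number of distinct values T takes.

29

Since 41 is prime, the nonzero elements of ℤ_{41} form a cyclic group of order 40.
As gcd(33, 40) = 1, raising to the 33rd power is a bijection on this group: if a^33 ≡ b^33 then (ab^{−1})^33 = 1, and the only element of order dividing gcd(33, 40) = 1 is 1, so a = b.
With T(0) = 0 this makes T injective on all of ℤ_{41}, hence bijective (finite equal-size domain and codomain). In particular T is surjective.
Since T is surjective, we find the preimage of 13. The inverse of x ↦ x^33 on (ℤ_{41})^× is x ↦ x^17, because 33·17 = 561 = 14·40 + 1 ≡ 1 (mod 40) and x^{40} = 1 for x ≠ 0 (Fermat). So T⁻¹(13) = 13^17 mod 41.
Repeated squaring mod 41: 13^1 ≡ 13, 13^2 ≡ 13² = 169 ≡ 5, 13^4 ≡ 5² = 25, 13^8 ≡ 25² = 625 ≡ 10, 13^16 ≡ 10² = 100 ≡ 18. Since 17 = 16 + 1, 13^17 ≡ 18·13: 18·13 = 234 ≡ 29. So 13^17 ≡ 29 (mod 41).
Hence T⁻¹(13) = 29.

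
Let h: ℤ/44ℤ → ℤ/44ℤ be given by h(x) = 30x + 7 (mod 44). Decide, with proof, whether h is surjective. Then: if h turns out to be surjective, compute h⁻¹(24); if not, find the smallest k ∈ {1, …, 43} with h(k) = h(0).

Since gcd(30, 44) = 2, we have 30x ≡ 0 (mod 2) for all x, so h(x) ≡ 1 (mod 2).
But 0 ≢ 1 (mod 2), so 0 ∈ ℤ/44ℤ has no preimage. So h is not surjective.
Since h is not surjective, we find the least positive k with h(k) = h(0): this means 30k ≡ 0 (mod 44), i.e. 44 ∣ 30k. Since gcd(30, 44) = 2, dividing through by 2 this holds exactly when 22 ∣ 15k, and as gcd(15, 22) = 1, exactly when 22 ∣ k.
The smallest positive such k is 22.

22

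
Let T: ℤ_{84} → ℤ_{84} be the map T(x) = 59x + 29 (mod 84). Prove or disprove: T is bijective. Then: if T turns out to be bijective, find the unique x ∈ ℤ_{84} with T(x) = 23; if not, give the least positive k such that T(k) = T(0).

54

By definition, injectivity means: for all x_1, x_2 in the domain, T(x_1) = T(x_2) implies x_1 = x_2.
If T(x_1) = T(x_2), then 59x_1 ≡ 59x_2 (mod 84). Because gcd(59, 84) = 1, we may cancel 59 to get x_1 ≡ x_2 (mod 84).
We now compute 59⁻¹ mod 84 explicitly. Euclid's algorithm: 84 = 1·59 + 25, 59 = 2·25 + 9, 25 = 2·9 + 7, 9 = 1·7 + 2, 7 = 3·2 + 1; back-substituting gives 1 = 47·59 − 33·84, so 59⁻¹ ≡ 47 (mod 84).
For any y ∈ ℤ_{84}, x = 47(y − 29) mod 84 satisfies T(x) = 59·47(y − 29) + 29 ≡ y (since 59·47 ≡ 1 mod 84). So every y has a preimage.
Thus T is bijective.
Since T is bijective, we find T⁻¹(23): we need 59x ≡ 23 − 29 ≡ 78 (mod 84). Using 59⁻¹ = 47: x ≡ 47·78 = 3666 = 43·84 + 54, so x = 54.
Check: T(54) = 59·54 + 29 = 3215 = 38·84 + 23 ≡ 23 (mod 84).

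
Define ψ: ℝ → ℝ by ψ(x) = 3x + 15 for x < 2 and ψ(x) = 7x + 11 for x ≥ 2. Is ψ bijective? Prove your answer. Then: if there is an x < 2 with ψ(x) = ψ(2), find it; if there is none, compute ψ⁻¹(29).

18/7

Both pieces are strictly increasing (slopes 3 and 7), so each is injective on its own interval.
The left piece maps (−∞, 2) onto (−∞, 21); the right piece maps [2, ∞) onto [25, ∞).
The images leave a gap (21 has no preimage), so ψ is not surjective, hence not bijective.
Because the two images are disjoint, no x < 2 has ψ(x) = ψ(2), so we compute ψ⁻¹(29): 29 lies in [25, ∞), so solve 7x + 11 = 29: x = (29 − 11)/7 = 18/7.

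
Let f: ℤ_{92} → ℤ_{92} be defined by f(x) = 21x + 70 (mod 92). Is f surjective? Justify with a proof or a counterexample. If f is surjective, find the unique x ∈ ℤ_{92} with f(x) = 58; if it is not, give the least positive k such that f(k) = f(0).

52

Recall that f is surjective if every y in the codomain equals f(x) for some x in the domain.
Since gcd(21, 92) = 1, 21 is invertible modulo 92. Euclid's algorithm: 92 = 4·21 + 8, 21 = 2·8 + 5, 8 = 1·5 + 3, 5 = 1·3 + 2, 3 = 1·2 + 1; back-substituting gives 1 = 57·21 − 13·92, so 21⁻¹ ≡ 57 (mod 92).
For any y ∈ ℤ_{92}, x = 57(y − 70) mod 92 satisfies f(x) = 21·57(y − 70) + 70 ≡ y (since 21·57 ≡ 1 mod 92). So every y has a preimage.
Therefore f is surjective.
Since f is surjective, we find f⁻¹(58): we need 21x ≡ 58 − 70 ≡ 80 (mod 92). Using 21⁻¹ = 57: x ≡ 57·80 = 4560 = 49·92 + 52, so x = 52.
Check: f(52) = 21·52 + 70 = 1162 = 12·92 + 58 ≡ 58 (mod 92).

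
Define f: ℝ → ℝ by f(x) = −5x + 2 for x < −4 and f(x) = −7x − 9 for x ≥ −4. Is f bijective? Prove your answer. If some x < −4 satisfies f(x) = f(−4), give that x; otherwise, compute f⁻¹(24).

Both pieces are strictly decreasing (slopes −5 and −7), so each is injective on its own interval.
The left piece maps (−∞, −4) onto (22, ∞); the right piece maps [−4, ∞) onto (−∞, 19].
The images leave a gap (22 has no preimage), so f is not surjective, hence not bijective.
Because the two images are disjoint, no x < −4 has f(x) = f(−4), so we compute f⁻¹(24): 24 lies in (22, ∞), so solve −5x + 2 = 24: x = (24 − 2)/(−5) = −22/5.

-22/5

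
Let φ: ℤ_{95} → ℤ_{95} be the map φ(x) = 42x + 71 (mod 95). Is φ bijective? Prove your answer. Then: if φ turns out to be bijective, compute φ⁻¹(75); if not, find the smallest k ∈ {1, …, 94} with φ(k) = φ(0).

77

Recall: φ is injective when φ(x_1) = φ(x_2) forces x_1 = x_2.
If φ(x_1) = φ(x_2), then 42x_1 ≡ 42x_2 (mod 95). Because gcd(42, 95) = 1, we may cancel 42 to get x_1 ≡ x_2 (mod 95).
We now compute 42⁻¹ mod 95 explicitly. Euclid's algorithm: 95 = 2·42 + 11, 42 = 3·11 + 9, 11 = 1·9 + 2, 9 = 4·2 + 1; back-substituting gives 1 = 43·42 − 19·95, so 42⁻¹ ≡ 43 (mod 95).
For any y ∈ ℤ_{95}, x = 43(y − 71) mod 95 satisfies φ(x) = 42·43(y − 71) + 71 ≡ y (since 42·43 ≡ 1 mod 95). So every y has a preimage.
So φ is bijective.
Since φ is bijective, we find φ⁻¹(75): we need 42x ≡ 75 − 71 ≡ 4 (mod 95). Using 42⁻¹ = 43: x ≡ 43·4 = 172 = 1·95 + 77, so x = 77.
Check: φ(77) = 42·77 + 71 = 3305 = 34·95 + 75 ≡ 75 (mod 95).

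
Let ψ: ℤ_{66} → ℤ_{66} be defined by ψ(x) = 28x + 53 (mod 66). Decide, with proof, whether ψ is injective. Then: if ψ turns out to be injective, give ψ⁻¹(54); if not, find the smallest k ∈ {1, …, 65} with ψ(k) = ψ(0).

By definition, ψ is injective when ψ(x_1) = ψ(x_2) forces x_1 = x_2.
We have gcd(28, 66) = 2 > 1. Taking x_1 = 0 and x_2 = 33: ψ(0) = 53 and ψ(33) = 28·33 + 53 = 977 ≡ 53 (mod 66).
So ψ(0) = ψ(33) while 0 ≠ 33, thus ψ is not injective.
Since ψ is not injective, we find the least positive k with ψ(k) = ψ(0): this means 28k ≡ 0 (mod 66), i.e. 66 ∣ 28k. Since gcd(28, 66) = 2, dividing through by 2 this holds exactly when 33 ∣ 14k, and as gcd(14, 33) = 1, exactly when 33 ∣ k.
The smallest positive such k is 33.

33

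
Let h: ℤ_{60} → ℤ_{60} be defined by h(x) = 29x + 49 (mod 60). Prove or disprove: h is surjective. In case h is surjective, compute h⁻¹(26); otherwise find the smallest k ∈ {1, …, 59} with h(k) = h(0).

53

Recall that h is surjective if every y in the codomain equals h(x) for some x in the domain.
Since gcd(29, 60) = 1, 29 is invertible modulo 60. Euclid's algorithm: 60 = 2·29 + 2, 29 = 14·2 + 1; back-substituting gives 1 = 29·29 − 14·60, so 29⁻¹ ≡ 29 (mod 60).
For any y ∈ ℤ_{60}, x = 29(y − 49) mod 60 satisfies h(x) = 29·29(y − 49) + 49 ≡ y (since 29·29 ≡ 1 mod 60). So every y has a preimage.
Hence h is surjective.
Since h is surjective, we compute h⁻¹(26): solve 29x + 49 ≡ 26 (mod 60), i.e. 29x ≡ 37 (mod 60).
Multiplying by 29⁻¹ = 29 gives x ≡ 29·37 = 1073 = 17·60 + 53 ≡ 53 (mod 60).
Check: h(53) = 29·53 + 49 = 1586 = 26·60 + 26 ≡ 26 (mod 60).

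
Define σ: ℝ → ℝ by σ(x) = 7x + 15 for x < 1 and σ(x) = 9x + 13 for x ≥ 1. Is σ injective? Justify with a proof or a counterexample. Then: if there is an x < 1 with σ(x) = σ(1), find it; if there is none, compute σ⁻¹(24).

Both pieces are strictly increasing (slopes 7 and 9), so each is injective on its own interval.
The left piece maps (−∞, 1) onto (−∞, 22); the right piece maps [1, ∞) onto [22, ∞).
These images are disjoint, so no value is attained by both pieces. Therefore σ is injective.
Because the two images are disjoint, no x < 1 has σ(x) = σ(1), so we compute σ⁻¹(24): 24 lies in [22, ∞), so solve 9x + 13 = 24: x = (24 − 13)/9 = 11/9.

11/9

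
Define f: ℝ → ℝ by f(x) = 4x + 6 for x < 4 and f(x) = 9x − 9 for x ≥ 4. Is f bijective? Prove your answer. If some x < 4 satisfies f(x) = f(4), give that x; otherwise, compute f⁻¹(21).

15/4

Both pieces are strictly increasing (slopes 4 and 9), so each is injective on its own interval.
The left piece maps (−∞, 4) onto (−∞, 22); the right piece maps [4, ∞) onto [27, ∞).
The images leave a gap (22 has no preimage), so f is not surjective, hence not bijective.
Because the two images are disjoint, no x < 4 has f(x) = f(4), so we compute f⁻¹(21): 21 lies in (−∞, 22), so solve 4x + 6 = 21: x = (21 − 6)/4 = 15/4.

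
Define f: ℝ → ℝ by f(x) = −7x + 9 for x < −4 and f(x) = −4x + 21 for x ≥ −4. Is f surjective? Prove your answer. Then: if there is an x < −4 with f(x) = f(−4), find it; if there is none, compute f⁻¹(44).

-5

Both pieces are strictly decreasing (slopes −7 and −4), so each is injective on its own interval.
The left piece maps (−∞, −4) onto (37, ∞); the right piece maps [−4, ∞) onto (−∞, 37].
These images together cover ℝ, so f is surjective.
Because the two images are disjoint, no x < −4 has f(x) = f(−4), so we compute f⁻¹(44): 44 lies in (37, ∞), so solve −7x + 9 = 44: x = (44 − 9)/(−7) = −5.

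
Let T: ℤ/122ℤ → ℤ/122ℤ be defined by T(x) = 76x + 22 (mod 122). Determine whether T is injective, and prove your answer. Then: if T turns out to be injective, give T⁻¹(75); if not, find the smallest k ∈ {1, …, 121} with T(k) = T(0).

We have gcd(76, 122) = 2 > 1. Taking u = 0 and v = 61: T(0) = 22 and T(61) = 76·61 + 22 = 4658 ≡ 22 (mod 122).
So T(0) = T(61) while 0 ≠ 61, hence T is not injective.
Since T is not injective, we find the least positive k with T(k) = T(0): this means 76k ≡ 0 (mod 122), i.e. 122 ∣ 76k. Since gcd(76, 122) = 2, dividing through by 2 this holds exactly when 61 ∣ 38k, and as gcd(38, 61) = 1, exactly when 61 ∣ k.
The smallest positive such k is 61.

61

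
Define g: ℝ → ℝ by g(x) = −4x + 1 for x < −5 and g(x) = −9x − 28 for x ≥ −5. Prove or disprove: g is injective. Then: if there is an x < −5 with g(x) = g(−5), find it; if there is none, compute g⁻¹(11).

-13/3

Both pieces are strictly decreasing (slopes −4 and −9), so each is injective on its own interval.
The left piece maps (−∞, −5) onto (21, ∞); the right piece maps [−5, ∞) onto (−∞, 17].
These images are disjoint, so no value is attained by both pieces. Hence g is injective.
Because the two images are disjoint, no x < −5 has g(x) = g(−5), so we compute g⁻¹(11): 11 lies in (−∞, 17], so solve −9x − 28 = 11: x = (11 + 28)/(−9) = −13/3.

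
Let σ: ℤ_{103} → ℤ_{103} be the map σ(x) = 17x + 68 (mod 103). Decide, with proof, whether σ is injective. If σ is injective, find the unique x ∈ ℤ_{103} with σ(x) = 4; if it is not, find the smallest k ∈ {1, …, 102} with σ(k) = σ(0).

75

If σ(s) = σ(t), then 17s ≡ 17t (mod 103). Because gcd(17, 103) = 1, we may cancel 17 to get s ≡ t (mod 103).
Thus σ is injective.
We now compute 17⁻¹ mod 103 explicitly. Euclid's algorithm: 103 = 6·17 + 1; back-substituting gives 1 = 97·17 − 16·103, so 17⁻¹ ≡ 97 (mod 103).
Since σ is injective, we find σ⁻¹(4): we need 17x ≡ 4 − 68 ≡ 39 (mod 103). Using 17⁻¹ = 97: x ≡ 97·39 = 3783 = 36·103 + 75, so x = 75.
Check: σ(75) = 17·75 + 68 = 1343 = 13·103 + 4 ≡ 4 (mod 103).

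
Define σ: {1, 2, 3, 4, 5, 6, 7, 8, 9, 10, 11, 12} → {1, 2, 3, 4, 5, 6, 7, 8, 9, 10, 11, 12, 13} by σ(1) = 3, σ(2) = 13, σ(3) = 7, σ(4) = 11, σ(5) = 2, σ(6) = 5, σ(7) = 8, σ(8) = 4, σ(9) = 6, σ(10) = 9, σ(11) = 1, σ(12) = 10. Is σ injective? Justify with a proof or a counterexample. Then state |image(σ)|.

The values σ(1), …, σ(12) are 3, 13, 7, 11, 2, 5, 8, 4, 6, 9, 1, 10 — all distinct.
So σ(x_1) = σ(x_2) only when x_1 = x_2, and σ is injective.
The image of σ is {1, 2, 3, 4, 5, 6, 7, 8, 9, 10, 11, 13}, which has 12 elements.

12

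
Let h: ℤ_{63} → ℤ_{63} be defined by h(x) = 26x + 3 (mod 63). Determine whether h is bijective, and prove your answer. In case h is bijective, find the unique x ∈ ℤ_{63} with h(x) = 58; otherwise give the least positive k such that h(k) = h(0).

53

By definition, injectivity means: for all a, b in the domain, h(a) = h(b) implies a = b.
Suppose h(a) = h(b) in ℤ_{63}. Then 26a + 3 ≡ 26b + 3 (mod 63), therefore 26(a − b) ≡ 0 (mod 63).
Since gcd(26, 63) = 1, 26 is invertible modulo 63, so a − b ≡ 0 (mod 63), i.e. a = b.
We now compute 26⁻¹ mod 63 explicitly. Euclid's algorithm: 63 = 2·26 + 11, 26 = 2·11 + 4, 11 = 2·4 + 3, 4 = 1·3 + 1; back-substituting gives 1 = 17·26 − 7·63, so 26⁻¹ ≡ 17 (mod 63).
Then y ↦ 17(y − 3) is a two-sided inverse to h, so every y ∈ ℤ_{63} has a preimage.
Therefore h is bijective.
Since h is bijective, we compute h⁻¹(58): solve 26x + 3 ≡ 58 (mod 63), i.e. 26x ≡ 55 (mod 63).
Multiplying by 26⁻¹ = 17 gives x ≡ 17·55 = 935 = 14·63 + 53 ≡ 53 (mod 63).
Check: h(53) = 26·53 + 3 = 1381 = 21·63 + 58 ≡ 58 (mod 63).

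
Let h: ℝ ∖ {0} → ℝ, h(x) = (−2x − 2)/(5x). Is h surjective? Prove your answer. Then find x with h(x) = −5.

2/23

If h(x) = −2/5, cross-multiplying gives 5(−2x − 2) = −2(5x), which simplifies to −10 = 0 — false.  So −2/5 has no preimage and h is not surjective.
Solving h(x) = −5: cross-multiplying gives −2x − 2 = −5(5x), which rearranges to 23x = 2, so x = 2/23.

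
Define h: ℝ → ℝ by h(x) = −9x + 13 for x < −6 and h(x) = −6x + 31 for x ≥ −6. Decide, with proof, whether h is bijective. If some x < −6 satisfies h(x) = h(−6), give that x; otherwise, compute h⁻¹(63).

Both pieces are strictly decreasing (slopes −9 and −6), so each is injective on its own interval.
The left piece maps (−∞, −6) onto (67, ∞); the right piece maps [−6, ∞) onto (−∞, 67].
Since 67 = 67, the images partition ℝ: h is injective and surjective, hence bijective.
Because the two images are disjoint, no x < −6 has h(x) = h(−6), so we compute h⁻¹(63): 63 lies in (−∞, 67], so solve −6x + 31 = 63: x = (63 − 31)/(−6) = −16/3.

-16/3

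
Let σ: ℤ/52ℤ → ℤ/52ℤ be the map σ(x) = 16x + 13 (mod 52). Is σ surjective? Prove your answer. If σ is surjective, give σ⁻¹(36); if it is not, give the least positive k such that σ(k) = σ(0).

13

Since gcd(16, 52) = 4, we have 16x ≡ 0 (mod 4) for all x, so σ(x) ≡ 1 (mod 4).
But 0 ≢ 1 (mod 4), so 0 ∈ ℤ/52ℤ has no preimage. Hence σ is not surjective.
Since σ is not surjective, we find the least positive k with σ(k) = σ(0): this means 16k ≡ 0 (mod 52), i.e. 52 ∣ 16k. Since gcd(16, 52) = 4, dividing through by 4 this holds exactly when 13 ∣ 4k, and as gcd(4, 13) = 1, exactly when 13 ∣ k.
The smallest positive such k is 13.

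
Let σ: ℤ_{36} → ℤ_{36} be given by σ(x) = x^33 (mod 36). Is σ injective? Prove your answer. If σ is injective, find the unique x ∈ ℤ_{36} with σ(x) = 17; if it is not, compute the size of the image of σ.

σ(0) = 0^33 = 0.
σ(6): Repeated squaring mod 36: 6^1 ≡ 6, 6^2 ≡ 6² = 36 ≡ 0, 6^4 ≡ 0² = 0, 6^8 ≡ 0² = 0, 6^16 ≡ 0² = 0, 6^32 ≡ 0² = 0. Since 33 = 32 + 1, 6^33 ≡ 0·6: 0·6 = 0. So 6^33 ≡ 0 (mod 36).
So σ(0) = σ(6) = 0 while 0 ≠ 6, thus σ is not injective.
Since σ is not injective, we determine |image(σ)|. Computing x^33 mod 36 for each x (by repeated squaring, reducing mod 36 at every step), the values σ(0), σ(1), …, σ(35) are: 0, 1, 8, 27, 28, 17, 0, 19, 8, 9, 28, 35, 0, 1, 8, 27, 28, 17, 0, 19, 8, 9, 28, 35, 0, 1, 8, 27, 28, 17, 0, 19, 8, 9, 28, 35.
The distinct values are {0, 1, 8, 9, 17, 19, 27, 28, 35}; there are 9 of them.

9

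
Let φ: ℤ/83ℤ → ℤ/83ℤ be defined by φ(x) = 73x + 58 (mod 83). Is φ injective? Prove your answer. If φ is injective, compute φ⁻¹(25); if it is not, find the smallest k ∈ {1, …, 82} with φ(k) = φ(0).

78

Suppose φ(s) = φ(t) in ℤ/83ℤ. Then 73s + 58 ≡ 73t + 58 (mod 83), thus 73(s − t) ≡ 0 (mod 83).
Since gcd(73, 83) = 1, 73 is invertible modulo 83, hence s − t ≡ 0 (mod 83), i.e. s = t.
Hence φ is injective.
We now compute 73⁻¹ mod 83 explicitly. Euclid's algorithm: 83 = 1·73 + 10, 73 = 7·10 + 3, 10 = 3·3 + 1; back-substituting gives 1 = 58·73 − 51·83, so 73⁻¹ ≡ 58 (mod 83).
Since φ is injective, we compute φ⁻¹(25): solve 73x + 58 ≡ 25 (mod 83), i.e. 73x ≡ 50 (mod 83).
Multiplying by 73⁻¹ = 58 gives x ≡ 58·50 = 2900 = 34·83 + 78 ≡ 78 (mod 83).
Check: φ(78) = 73·78 + 58 = 5752 = 69·83 + 25 ≡ 25 (mod 83).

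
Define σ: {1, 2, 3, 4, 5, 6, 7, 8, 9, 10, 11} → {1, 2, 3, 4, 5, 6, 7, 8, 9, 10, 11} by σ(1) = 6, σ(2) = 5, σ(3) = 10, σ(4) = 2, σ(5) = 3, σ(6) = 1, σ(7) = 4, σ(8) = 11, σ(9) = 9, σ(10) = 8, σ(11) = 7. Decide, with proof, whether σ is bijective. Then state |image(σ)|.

11

The values 6, 5, 10, 2, 3, 1, 4, 11, 9, 8, 7 are a permutation of {1, 2, 3, 4, 5, 6, 7, 8, 9, 10, 11}: each element appears exactly once.
So σ is injective and surjective, hence bijective.
The image of σ is {1, 2, 3, 4, 5, 6, 7, 8, 9, 10, 11}, which has 11 elements.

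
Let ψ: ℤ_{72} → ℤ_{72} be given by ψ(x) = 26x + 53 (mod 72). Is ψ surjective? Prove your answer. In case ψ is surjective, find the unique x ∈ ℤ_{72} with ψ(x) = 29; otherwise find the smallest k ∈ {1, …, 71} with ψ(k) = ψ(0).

Recall that ψ is surjective if every y in the codomain equals ψ(x) for some x in the domain.
Since gcd(26, 72) = 2, we have 26x ≡ 0 (mod 2) for all x, so ψ(x) ≡ 1 (mod 2).
But 0 ≢ 1 (mod 2), so 0 ∈ ℤ_{72} has no preimage. Hence ψ is not surjective.
Since ψ is not surjective, we find the least positive k with ψ(k) = ψ(0): this means 26k ≡ 0 (mod 72), i.e. 72 ∣ 26k. Since gcd(26, 72) = 2, dividing through by 2 this holds exactly when 36 ∣ 13k, and as gcd(13, 36) = 1, exactly when 36 ∣ k.
The smallest positive such k is 36.

36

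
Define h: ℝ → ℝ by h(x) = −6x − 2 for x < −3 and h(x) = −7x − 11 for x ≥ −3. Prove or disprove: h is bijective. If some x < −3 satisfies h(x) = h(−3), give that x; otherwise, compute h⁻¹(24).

Both pieces are strictly decreasing (slopes −6 and −7), so each is injective on its own interval.
The left piece maps (−∞, −3) onto (16, ∞); the right piece maps [−3, ∞) onto (−∞, 10].
The images leave a gap (16 has no preimage), so h is not surjective, hence not bijective.
Because the two images are disjoint, no x < −3 has h(x) = h(−3), so we compute h⁻¹(24): 24 lies in (16, ∞), so solve −6x − 2 = 24: x = (24 + 2)/(−6) = −13/3.

-13/3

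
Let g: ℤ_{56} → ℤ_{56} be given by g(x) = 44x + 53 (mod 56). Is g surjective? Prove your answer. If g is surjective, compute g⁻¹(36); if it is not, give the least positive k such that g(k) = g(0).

By definition, g is surjective if every y in the codomain equals g(x) for some x in the domain.
Since gcd(44, 56) = 4, we have 44x ≡ 0 (mod 4) for all x, so g(x) ≡ 1 (mod 4).
But 0 ≢ 1 (mod 4), so 0 ∈ ℤ_{56} has no preimage. Therefore g is not surjective.
Since g is not surjective, we find the least positive k with g(k) = g(0): this means 44k ≡ 0 (mod 56), i.e. 56 ∣ 44k. Since gcd(44, 56) = 4, dividing through by 4 this holds exactly when 14 ∣ 11k, and as gcd(11, 14) = 1, exactly when 14 ∣ k.
The smallest positive such k is 14.

14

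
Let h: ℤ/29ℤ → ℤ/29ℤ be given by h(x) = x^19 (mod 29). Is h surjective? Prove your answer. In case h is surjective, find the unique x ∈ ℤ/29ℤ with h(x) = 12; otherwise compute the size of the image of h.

Since 29 is prime, the nonzero elements of ℤ/29ℤ form a cyclic group of order 28.
As gcd(19, 28) = 1, raising to the 19th power is a bijection on this group: if u^19 ≡ v^19 then (uv^{−1})^19 = 1, and the only element of order dividing gcd(19, 28) = 1 is 1, so u = v.
With h(0) = 0 this makes h injective on all of ℤ/29ℤ, hence bijective (finite equal-size domain and codomain). In particular h is surjective.
Since h is surjective, we find the preimage of 12. The inverse of x ↦ x^19 on (ℤ/29ℤ)^× is x ↦ x^3, because 19·3 = 57 = 2·28 + 1 ≡ 1 (mod 28) and x^{28} = 1 for x ≠ 0 (Fermat). So h⁻¹(12) = 12^3 mod 29.
Repeated squaring mod 29: 12^1 ≡ 12, 12^2 ≡ 12² = 144 ≡ 28. Since 3 = 2 + 1, 12^3 ≡ 28·12: 28·12 = 336 ≡ 17. So 12^3 ≡ 17 (mod 29).
Hence h⁻¹(12) = 17.

17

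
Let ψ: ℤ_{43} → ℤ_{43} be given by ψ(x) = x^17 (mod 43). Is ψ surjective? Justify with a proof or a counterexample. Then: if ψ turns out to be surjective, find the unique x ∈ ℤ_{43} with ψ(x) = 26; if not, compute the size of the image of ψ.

3

Since 43 is prime, the nonzero elements of ℤ_{43} form a cyclic group of order 42.
As gcd(17, 42) = 1, raising to the 17th power is a bijection on this group: if x_1^17 ≡ x_2^17 then (x_1x_2^{−1})^17 = 1, and the only element of order dividing gcd(17, 42) = 1 is 1, so x_1 = x_2.
With ψ(0) = 0 this makes ψ injective on all of ℤ_{43}, hence bijective (finite equal-size domain and codomain). In particular ψ is surjective.
Since ψ is surjective, we find the preimage of 26. The inverse of x ↦ x^17 on (ℤ_{43})^× is x ↦ x^5, because 17·5 = 85 = 2·42 + 1 ≡ 1 (mod 42) and x^{42} = 1 for x ≠ 0 (Fermat). So ψ⁻¹(26) = 26^5 mod 43.
Repeated squaring mod 43: 26^1 ≡ 26, 26^2 ≡ 26² = 676 ≡ 31, 26^4 ≡ 31² = 961 ≡ 15. Since 5 = 4 + 1, 26^5 ≡ 15·26: 15·26 = 390 ≡ 3. So 26^5 ≡ 3 (mod 43).
Hence ψ⁻¹(26) = 3.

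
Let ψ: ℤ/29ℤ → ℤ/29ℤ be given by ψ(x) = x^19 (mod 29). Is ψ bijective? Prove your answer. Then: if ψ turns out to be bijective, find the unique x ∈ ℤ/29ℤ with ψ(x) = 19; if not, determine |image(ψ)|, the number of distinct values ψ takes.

Since 29 is prime, the nonzero elements of ℤ/29ℤ form a cyclic group of order 28.
As gcd(19, 28) = 1, raising to the 19th power is a bijection on this group: if u^19 ≡ v^19 then (uv^{−1})^19 = 1, and the only element of order dividing gcd(19, 28) = 1 is 1, so u = v.
With ψ(0) = 0 this makes ψ injective on all of ℤ/29ℤ, hence bijective (finite equal-size domain and codomain). In particular ψ is bijective.
Since ψ is bijective, we find the preimage of 19. The inverse of x ↦ x^19 on (ℤ/29ℤ)^× is x ↦ x^3, because 19·3 = 57 = 2·28 + 1 ≡ 1 (mod 28) and x^{28} = 1 for x ≠ 0 (Fermat). So ψ⁻¹(19) = 19^3 mod 29.
Repeated squaring mod 29: 19^1 ≡ 19, 19^2 ≡ 19² = 361 ≡ 13. Since 3 = 2 + 1, 19^3 ≡ 13·19: 13·19 = 247 ≡ 15. So 19^3 ≡ 15 (mod 29).
Hence ψ⁻¹(19) = 15.

15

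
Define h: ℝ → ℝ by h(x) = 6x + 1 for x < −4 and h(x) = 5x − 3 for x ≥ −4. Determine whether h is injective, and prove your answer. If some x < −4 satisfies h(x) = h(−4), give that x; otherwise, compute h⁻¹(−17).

Both pieces are strictly increasing (slopes 6 and 5), so each is injective on its own interval.
The left piece maps (−∞, −4) onto (−∞, −23); the right piece maps [−4, ∞) onto [−23, ∞).
These images are disjoint, so no value is attained by both pieces. Thus h is injective.
Because the two images are disjoint, no x < −4 has h(x) = h(−4), so we compute h⁻¹(−17): −17 lies in [−23, ∞), so solve 5x − 3 = −17: x = (−17 + 3)/5 = −14/5.

-14/5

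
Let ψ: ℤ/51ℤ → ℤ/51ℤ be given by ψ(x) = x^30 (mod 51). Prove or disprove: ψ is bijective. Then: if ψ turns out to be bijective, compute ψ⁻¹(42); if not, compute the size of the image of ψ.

18

ψ(7): Repeated squaring mod 51: 7^1 ≡ 7, 7^2 ≡ 7² = 49, 7^4 ≡ 49² = 2401 ≡ 4, 7^8 ≡ 4² = 16, 7^16 ≡ 16² = 256 ≡ 1. Since 30 = 16 + 8 + 4 + 2, 7^30 ≡ 1·16·4·49: 1·16 = 16, then 16·4 = 64 ≡ 13, then 13·49 = 637 ≡ 25. So 7^30 ≡ 25 (mod 51).
ψ(10): Repeated squaring mod 51: 10^1 ≡ 10, 10^2 ≡ 10² = 100 ≡ 49, 10^4 ≡ 49² = 2401 ≡ 4, 10^8 ≡ 4² = 16, 10^16 ≡ 16² = 256 ≡ 1. Since 30 = 16 + 8 + 4 + 2, 10^30 ≡ 1·16·4·49: 1·16 = 16, then 16·4 = 64 ≡ 13, then 13·49 = 637 ≡ 25. So 10^30 ≡ 25 (mod 51).
So ψ(7) = ψ(10) = 25 while 7 ≠ 10, therefore ψ is not injective, hence not bijective.
Since ψ is not bijective, we determine |image(ψ)|. Computing x^30 mod 51 for each x (by repeated squaring, reducing mod 51 at every step), the values ψ(0), ψ(1), …, ψ(50) are: 0, 1, 13, 36, 16, 49, 9, 25, 4, 21, 25, 43, 15, 16, 19, 30, 1, 34, 18, 13, 19, 33, 49, 43, 42, 4, 4, 42, 43, 49, 33, 19, 13, 18, 34, 1, 30, 19, 16, 15, 43, 25, 21, 4, 25, 9, 49, 16, 36, 13, 1.
The distinct values are {0, 1, 4, 9, 13, 15, 16, 18, 19, 21, 25, 30, 33, 34, 36, 42, 43, 49}; there are 18 of them.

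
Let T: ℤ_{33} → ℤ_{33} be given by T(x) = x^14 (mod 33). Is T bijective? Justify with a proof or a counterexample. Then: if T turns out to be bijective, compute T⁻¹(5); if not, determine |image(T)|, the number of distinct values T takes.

T(4): Repeated squaring mod 33: 4^1 ≡ 4, 4^2 ≡ 4² = 16, 4^4 ≡ 16² = 256 ≡ 25, 4^8 ≡ 25² = 625 ≡ 31. Since 14 = 8 + 4 + 2, 4^14 ≡ 31·25·16: 31·25 = 775 ≡ 16, then 16·16 = 256 ≡ 25. So 4^14 ≡ 25 (mod 33).
T(7): Repeated squaring mod 33: 7^1 ≡ 7, 7^2 ≡ 7² = 49 ≡ 16, 7^4 ≡ 16² = 256 ≡ 25, 7^8 ≡ 25² = 625 ≡ 31. Since 14 = 8 + 4 + 2, 7^14 ≡ 31·25·16: 31·25 = 775 ≡ 16, then 16·16 = 256 ≡ 25. So 7^14 ≡ 25 (mod 33).
So T(4) = T(7) = 25 while 4 ≠ 7, hence T is not injective, hence not bijective.
Since T is not bijective, we determine |image(T)|. Computing x^14 mod 33 for each x (by repeated squaring, reducing mod 33 at every step), the values T(0), T(1), …, T(32) are: 0, 1, 16, 15, 25, 31, 9, 25, 4, 27, 1, 22, 12, 16, 4, 3, 31, 31, 3, 4, 16, 12, 22, 1, 27, 4, 25, 9, 31, 25, 15, 16, 1.
The distinct values are {0, 1, 3, 4, 9, 12, 15, 16, 22, 25, 27, 31}; there are 12 of them.

12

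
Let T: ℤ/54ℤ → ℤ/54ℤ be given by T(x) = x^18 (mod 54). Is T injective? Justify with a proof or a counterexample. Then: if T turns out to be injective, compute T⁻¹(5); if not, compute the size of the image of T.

T(2): Repeated squaring mod 54: 2^1 ≡ 2, 2^2 ≡ 2² = 4, 2^4 ≡ 4² = 16, 2^8 ≡ 16² = 256 ≡ 40, 2^16 ≡ 40² = 1600 ≡ 34. Since 18 = 16 + 2, 2^18 ≡ 34·4: 34·4 = 136 ≡ 28. So 2^18 ≡ 28 (mod 54).
T(4): Repeated squaring mod 54: 4^1 ≡ 4, 4^2 ≡ 4² = 16, 4^4 ≡ 16² = 256 ≡ 40, 4^8 ≡ 40² = 1600 ≡ 34, 4^16 ≡ 34² = 1156 ≡ 22. Since 18 = 16 + 2, 4^18 ≡ 22·16: 22·16 = 352 ≡ 28. So 4^18 ≡ 28 (mod 54).
So T(2) = T(4) = 28 while 2 ≠ 4, so T is not injective.
Since T is not injective, we determine |image(T)|. Computing x^18 mod 54 for each x (by repeated squaring, reducing mod 54 at every step), the values T(0), T(1), …, T(53) are: 0, 1, 28, 27, 28, 1, 0, 1, 28, 27, 28, 1, 0, 1, 28, 27, 28, 1, 0, 1, 28, 27, 28, 1, 0, 1, 28, 27, 28, 1, 0, 1, 28, 27, 28, 1, 0, 1, 28, 27, 28, 1, 0, 1, 28, 27, 28, 1, 0, 1, 28, 27, 28, 1.
The distinct values are {0, 1, 27, 28}; there are 4 of them.

4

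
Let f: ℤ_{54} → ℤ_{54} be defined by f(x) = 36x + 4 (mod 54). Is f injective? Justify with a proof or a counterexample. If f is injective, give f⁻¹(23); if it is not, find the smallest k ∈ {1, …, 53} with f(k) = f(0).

3

Recall that injectivity means: for all u, v in the domain, f(u) = f(v) implies u = v.
We have gcd(36, 54) = 18 > 1. Taking u = 0 and v = 3: f(0) = 4 and f(3) = 36·3 + 4 = 112 ≡ 4 (mod 54).
So f(0) = f(3) while 0 ≠ 3, therefore f is not injective.
Since f is not injective, we find the least positive k with f(k) = f(0): this means 36k ≡ 0 (mod 54), i.e. 54 ∣ 36k. Since gcd(36, 54) = 18, dividing through by 18 this holds exactly when 3 ∣ 2k, and as gcd(2, 3) = 1, exactly when 3 ∣ k.
The smallest positive such k is 3.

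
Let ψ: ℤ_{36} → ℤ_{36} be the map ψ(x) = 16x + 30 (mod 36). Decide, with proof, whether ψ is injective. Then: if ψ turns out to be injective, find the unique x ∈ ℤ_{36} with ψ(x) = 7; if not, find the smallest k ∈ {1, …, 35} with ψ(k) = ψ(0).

9

Recall that ψ is injective if ψ(x_1) = ψ(x_2) implies x_1 = x_2.
We have gcd(16, 36) = 4 > 1. Taking x_1 = 0 and x_2 = 9: ψ(0) = 30 and ψ(9) = 16·9 + 30 = 174 ≡ 30 (mod 36).
So ψ(0) = ψ(9) while 0 ≠ 9, hence ψ is not injective.
Since ψ is not injective, we find the least positive k with ψ(k) = ψ(0): this means 16k ≡ 0 (mod 36), i.e. 36 ∣ 16k. Since gcd(16, 36) = 4, dividing through by 4 this holds exactly when 9 ∣ 4k, and as gcd(4, 9) = 1, exactly when 9 ∣ k.
The smallest positive such k is 9.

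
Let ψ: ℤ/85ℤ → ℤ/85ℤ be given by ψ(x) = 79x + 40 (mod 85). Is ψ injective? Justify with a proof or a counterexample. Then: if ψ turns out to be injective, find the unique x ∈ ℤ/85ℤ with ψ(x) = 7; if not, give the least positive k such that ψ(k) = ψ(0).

48

Recall: ψ is injective if ψ(x_1) = ψ(x_2) implies x_1 = x_2.
If ψ(x_1) = ψ(x_2), then 79x_1 ≡ 79x_2 (mod 85). Because gcd(79, 85) = 1, we may cancel 79 to get x_1 ≡ x_2 (mod 85).
Thus ψ is injective.
We now compute 79⁻¹ mod 85 explicitly. Euclid's algorithm: 85 = 1·79 + 6, 79 = 13·6 + 1; back-substituting gives 1 = 14·79 − 13·85, so 79⁻¹ ≡ 14 (mod 85).
Since ψ is injective, we find ψ⁻¹(7): we need 79x ≡ 7 − 40 ≡ 52 (mod 85). Using 79⁻¹ = 14: x ≡ 14·52 = 728 = 8·85 + 48, so x = 48.
Check: ψ(48) = 79·48 + 40 = 3832 = 45·85 + 7 ≡ 7 (mod 85).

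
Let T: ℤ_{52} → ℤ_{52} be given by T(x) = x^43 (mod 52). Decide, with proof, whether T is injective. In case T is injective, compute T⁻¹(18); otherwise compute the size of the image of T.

39

T(0) = 0^43 = 0.
T(26): Repeated squaring mod 52: 26^1 ≡ 26, 26^2 ≡ 26² = 676 ≡ 0, 26^4 ≡ 0² = 0, 26^8 ≡ 0² = 0, 26^16 ≡ 0² = 0, 26^32 ≡ 0² = 0. Since 43 = 32 + 8 + 2 + 1, 26^43 ≡ 0·0·0·26: 0·0 = 0, then 0·0 = 0, then 0·26 = 0. So 26^43 ≡ 0 (mod 52).
So T(0) = T(26) = 0 while 0 ≠ 26, hence T is not injective.
Since T is not injective, we determine |image(T)|. Computing x^43 mod 52 for each x (by repeated squaring, reducing mod 52 at every step), the values T(0), T(1), …, T(51) are: 0, 1, 24, 3, 4, 21, 20, 19, 44, 9, 36, 15, 12, 13, 40, 11, 16, 17, 8, 7, 32, 5, 48, 23, 28, 25, 0, 27, 24, 29, 4, 47, 20, 45, 44, 35, 36, 41, 12, 39, 40, 37, 16, 43, 8, 33, 32, 31, 48, 49, 28, 51.
The distinct values are {0, 1, 3, 4, 5, 7, 8, 9, 11, 12, 13, 15, 16, 17, 19, 20, 21, 23, 24, 25, 27, 28, 29, 31, 32, 33, 35, 36, 37, 39, 40, 41, 43, 44, 45, 47, 48, 49, 51}; there are 39 of them.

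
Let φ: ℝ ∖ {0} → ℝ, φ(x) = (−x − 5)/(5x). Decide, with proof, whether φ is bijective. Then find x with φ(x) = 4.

If φ(x) = −1/5, cross-multiplying gives 5(−x − 5) = −1(5x), which simplifies to −25 = 0 — false.  So −1/5 has no preimage and φ is not surjective.
Thus φ is not bijective.
Solving φ(x) = 4: cross-multiplying gives −x − 5 = 4(5x), which rearranges to −21x = 5, so x = −5/21.

-5/21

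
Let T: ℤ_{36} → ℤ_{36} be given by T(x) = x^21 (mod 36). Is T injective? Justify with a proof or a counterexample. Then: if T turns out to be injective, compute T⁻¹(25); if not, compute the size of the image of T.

9

T(0) = 0^21 = 0.
T(6): Repeated squaring mod 36: 6^1 ≡ 6, 6^2 ≡ 6² = 36 ≡ 0, 6^4 ≡ 0² = 0, 6^8 ≡ 0² = 0, 6^16 ≡ 0² = 0. Since 21 = 16 + 4 + 1, 6^21 ≡ 0·0·6: 0·0 = 0, then 0·6 = 0. So 6^21 ≡ 0 (mod 36).
So T(0) = T(6) = 0 while 0 ≠ 6, therefore T is not injective.
Since T is not injective, we determine |image(T)|. Computing x^21 mod 36 for each x (by repeated squaring, reducing mod 36 at every step), the values T(0), T(1), …, T(35) are: 0, 1, 8, 27, 28, 17, 0, 19, 8, 9, 28, 35, 0, 1, 8, 27, 28, 17, 0, 19, 8, 9, 28, 35, 0, 1, 8, 27, 28, 17, 0, 19, 8, 9, 28, 35.
The distinct values are {0, 1, 8, 9, 17, 19, 27, 28, 35}; there are 9 of them.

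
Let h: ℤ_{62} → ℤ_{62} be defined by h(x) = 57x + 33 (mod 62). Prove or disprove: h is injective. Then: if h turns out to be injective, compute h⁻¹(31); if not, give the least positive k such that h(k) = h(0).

Suppose h(a) = h(b) in ℤ_{62}. Then 57a + 33 ≡ 57b + 33 (mod 62), therefore 57(a − b) ≡ 0 (mod 62).
Since gcd(57, 62) = 1, 57 is invertible modulo 62, thus a − b ≡ 0 (mod 62), i.e. a = b.
Therefore h is injective.
We now compute 57⁻¹ mod 62 explicitly. Euclid's algorithm: 62 = 1·57 + 5, 57 = 11·5 + 2, 5 = 2·2 + 1; back-substituting gives 1 = 37·57 − 34·62, so 57⁻¹ ≡ 37 (mod 62).
Since h is injective, we compute h⁻¹(31): solve 57x + 33 ≡ 31 (mod 62), i.e. 57x ≡ 60 (mod 62).
Multiplying by 57⁻¹ = 37 gives x ≡ 37·60 = 2220 = 35·62 + 50 ≡ 50 (mod 62).
Check: h(50) = 57·50 + 33 = 2883 = 46·62 + 31 ≡ 31 (mod 62).

50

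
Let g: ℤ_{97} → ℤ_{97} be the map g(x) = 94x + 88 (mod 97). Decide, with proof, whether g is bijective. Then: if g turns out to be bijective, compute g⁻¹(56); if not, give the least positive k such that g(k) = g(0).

43

By definition, g is injective when g(u) = g(v) forces u = v.
If g(u) = g(v), then 94u ≡ 94v (mod 97). Because gcd(94, 97) = 1, we may cancel 94 to get u ≡ v (mod 97).
We now compute 94⁻¹ mod 97 explicitly. Euclid's algorithm: 97 = 1·94 + 3, 94 = 31·3 + 1; back-substituting gives 1 = 32·94 − 31·97, so 94⁻¹ ≡ 32 (mod 97).
For any y ∈ ℤ_{97}, x = 32(y − 88) mod 97 satisfies g(x) = 94·32(y − 88) + 88 ≡ y (since 94·32 ≡ 1 mod 97). So every y has a preimage.
So g is bijective.
Since g is bijective, we compute g⁻¹(56): solve 94x + 88 ≡ 56 (mod 97), i.e. 94x ≡ 65 (mod 97).
Multiplying by 94⁻¹ = 32 gives x ≡ 32·65 = 2080 = 21·97 + 43 ≡ 43 (mod 97).
Check: g(43) = 94·43 + 88 = 4130 = 42·97 + 56 ≡ 56 (mod 97).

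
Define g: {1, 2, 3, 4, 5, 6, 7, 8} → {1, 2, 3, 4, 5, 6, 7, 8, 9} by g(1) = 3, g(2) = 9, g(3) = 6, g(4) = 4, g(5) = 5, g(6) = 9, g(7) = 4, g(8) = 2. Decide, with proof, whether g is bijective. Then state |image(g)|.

g(2) = 9 = g(6) with 2 ≠ 6, so g is not injective, hence not bijective.
The image of g is {2, 3, 4, 5, 6, 9}, which has 6 elements.

6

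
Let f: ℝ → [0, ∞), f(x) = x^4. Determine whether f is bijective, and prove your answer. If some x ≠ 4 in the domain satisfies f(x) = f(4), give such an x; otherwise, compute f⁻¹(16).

-4

f(4) = 256 = (−4)^4 = f(−4) (since 4 is even), with 4 ≠ −4. So f is not injective, hence not bijective.
For the follow-up, such an x exists: taking x = −4 ∈ ℝ gives f(−4) = 256 = f(4) with −4 ≠ 4.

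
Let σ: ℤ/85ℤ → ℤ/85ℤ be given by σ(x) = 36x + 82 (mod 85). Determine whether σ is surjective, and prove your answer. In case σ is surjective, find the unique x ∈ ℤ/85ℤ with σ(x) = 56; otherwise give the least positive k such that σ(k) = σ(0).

4

Since gcd(36, 85) = 1, 36 is invertible modulo 85. Euclid's algorithm: 85 = 2·36 + 13, 36 = 2·13 + 10, 13 = 1·10 + 3, 10 = 3·3 + 1; back-substituting gives 1 = 26·36 − 11·85, so 36⁻¹ ≡ 26 (mod 85).
For any y ∈ ℤ/85ℤ, x = 26(y − 82) mod 85 satisfies σ(x) = 36·26(y − 82) + 82 ≡ y (since 36·26 ≡ 1 mod 85). So every y has a preimage.
Thus σ is surjective.
Since σ is surjective, we compute σ⁻¹(56): solve 36x + 82 ≡ 56 (mod 85), i.e. 36x ≡ 59 (mod 85).
Multiplying by 36⁻¹ = 26 gives x ≡ 26·59 = 1534 = 18·85 + 4 ≡ 4 (mod 85).
Check: σ(4) = 36·4 + 82 = 226 = 2·85 + 56 ≡ 56 (mod 85).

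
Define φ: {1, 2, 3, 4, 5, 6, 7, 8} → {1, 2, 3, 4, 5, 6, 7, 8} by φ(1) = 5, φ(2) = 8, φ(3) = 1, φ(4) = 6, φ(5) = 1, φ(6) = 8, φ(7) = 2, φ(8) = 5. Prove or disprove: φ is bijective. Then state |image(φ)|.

5

φ(3) = 1 = φ(5) with 3 ≠ 5, so φ is not injective, hence not bijective.
The image of φ is {1, 2, 5, 6, 8}, which has 5 elements.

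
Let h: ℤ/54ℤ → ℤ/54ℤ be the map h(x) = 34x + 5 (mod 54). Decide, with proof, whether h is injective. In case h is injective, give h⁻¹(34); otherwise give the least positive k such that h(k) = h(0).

By definition, injectivity means: for all a, b in the domain, h(a) = h(b) implies a = b.
We have gcd(34, 54) = 2 > 1. Taking a = 0 and b = 27: h(0) = 5 and h(27) = 34·27 + 5 = 923 ≡ 5 (mod 54).
So h(0) = h(27) while 0 ≠ 27, hence h is not injective.
Since h is not injective, we find the least positive k with h(k) = h(0): this means 34k ≡ 0 (mod 54), i.e. 54 ∣ 34k. Since gcd(34, 54) = 2, dividing through by 2 this holds exactly when 27 ∣ 17k, and as gcd(17, 27) = 1, exactly when 27 ∣ k.
The smallest positive such k is 27.

27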